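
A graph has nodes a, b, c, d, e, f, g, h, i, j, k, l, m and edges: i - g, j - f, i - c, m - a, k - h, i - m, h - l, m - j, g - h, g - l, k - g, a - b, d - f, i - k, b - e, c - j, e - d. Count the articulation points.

Removing i increases the component count from 1 to 2, so i is a cut vertex.
By contrast removing f leaves 1 component; it is not a cut vertex. No other vertex is a cut vertex either.

1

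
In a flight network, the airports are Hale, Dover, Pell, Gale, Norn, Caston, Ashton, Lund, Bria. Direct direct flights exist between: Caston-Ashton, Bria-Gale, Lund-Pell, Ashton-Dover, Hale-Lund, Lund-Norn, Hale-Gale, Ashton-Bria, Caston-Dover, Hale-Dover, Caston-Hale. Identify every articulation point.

Removing Hale increases the component count from 1 to 2, so Hale is a cut vertex.
Removing Lund increases the component count from 1 to 3, so Lund is a cut vertex.
By contrast removing Ashton leaves 1 component; it is not a cut vertex. No other vertex is a cut vertex either.

Hale, Lund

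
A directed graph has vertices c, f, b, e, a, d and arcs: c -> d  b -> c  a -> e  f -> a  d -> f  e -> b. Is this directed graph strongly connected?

Yes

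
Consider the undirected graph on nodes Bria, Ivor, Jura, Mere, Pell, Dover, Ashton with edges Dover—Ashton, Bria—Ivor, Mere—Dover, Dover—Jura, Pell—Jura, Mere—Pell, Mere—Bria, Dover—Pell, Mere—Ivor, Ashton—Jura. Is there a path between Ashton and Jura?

From Ashton we can reach Bria, Ivor, Jura, Mere, Pell, Dover, Ashton, which includes Jura.

Yes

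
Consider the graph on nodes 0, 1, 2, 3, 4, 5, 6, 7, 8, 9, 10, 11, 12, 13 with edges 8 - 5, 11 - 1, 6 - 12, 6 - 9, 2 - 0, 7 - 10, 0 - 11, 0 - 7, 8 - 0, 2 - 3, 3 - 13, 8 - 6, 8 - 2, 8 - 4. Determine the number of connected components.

1

Starting from 0 we can reach 0, 1, 2, 3, 4, 5, 6, 7, 8, 9, 10, 11, 12, 13. That is one component of size 14.
Total: 1 component.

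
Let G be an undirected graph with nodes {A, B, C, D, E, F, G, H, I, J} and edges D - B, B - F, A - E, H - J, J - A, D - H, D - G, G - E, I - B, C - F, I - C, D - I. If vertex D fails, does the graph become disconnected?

Deleting D raises the number of components from 1 to 2, so D is a cut vertex.

Yes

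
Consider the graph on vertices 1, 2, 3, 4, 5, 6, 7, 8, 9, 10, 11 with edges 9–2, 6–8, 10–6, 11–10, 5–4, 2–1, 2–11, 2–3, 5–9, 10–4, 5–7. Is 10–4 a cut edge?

No

After removing 10–4, the path 10-11-2-9-5-4 still connects them, so the edge is not a bridge.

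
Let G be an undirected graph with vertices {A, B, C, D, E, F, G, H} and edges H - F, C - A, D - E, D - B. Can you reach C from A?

Yes

From A we can reach A, C, which includes C.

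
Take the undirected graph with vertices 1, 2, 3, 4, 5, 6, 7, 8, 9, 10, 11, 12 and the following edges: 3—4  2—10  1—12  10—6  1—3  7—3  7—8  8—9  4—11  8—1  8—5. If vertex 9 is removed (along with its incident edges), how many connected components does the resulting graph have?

With 9 gone, the remaining components are: {2, 6, 10}; {1, 3, 4, 5, 7, 8, 11, 12}.
That is 2 components.

2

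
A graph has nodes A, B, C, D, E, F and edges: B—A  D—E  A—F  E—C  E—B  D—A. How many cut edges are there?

2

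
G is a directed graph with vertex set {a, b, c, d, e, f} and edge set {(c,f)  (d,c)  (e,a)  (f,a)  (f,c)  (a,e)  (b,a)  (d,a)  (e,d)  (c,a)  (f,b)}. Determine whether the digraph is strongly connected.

Yes

From b we can reach every vertex (a, b, c, d, e, f), and every vertex can reach b (a, b, c, d, e, f). So the whole graph is one strongly connected component.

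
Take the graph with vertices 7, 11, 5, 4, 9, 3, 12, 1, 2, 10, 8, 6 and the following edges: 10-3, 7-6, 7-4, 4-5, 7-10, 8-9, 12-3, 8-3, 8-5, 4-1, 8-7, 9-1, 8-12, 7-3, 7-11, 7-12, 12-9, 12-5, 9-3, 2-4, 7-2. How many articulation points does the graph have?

Removing 7 increases the component count from 1 to 3, so 7 is a cut vertex.
By contrast removing 1 leaves 1 component; it is not a cut vertex. No other vertex is a cut vertex either.

1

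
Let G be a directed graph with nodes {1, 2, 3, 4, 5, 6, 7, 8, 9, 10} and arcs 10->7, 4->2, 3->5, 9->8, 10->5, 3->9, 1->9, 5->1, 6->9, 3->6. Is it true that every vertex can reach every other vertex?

No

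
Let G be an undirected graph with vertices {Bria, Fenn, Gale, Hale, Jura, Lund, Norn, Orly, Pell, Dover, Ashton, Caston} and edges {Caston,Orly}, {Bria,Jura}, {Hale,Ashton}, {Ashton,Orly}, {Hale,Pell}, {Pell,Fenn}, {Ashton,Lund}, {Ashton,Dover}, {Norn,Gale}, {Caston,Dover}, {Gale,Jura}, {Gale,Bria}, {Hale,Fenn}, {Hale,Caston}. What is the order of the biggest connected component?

8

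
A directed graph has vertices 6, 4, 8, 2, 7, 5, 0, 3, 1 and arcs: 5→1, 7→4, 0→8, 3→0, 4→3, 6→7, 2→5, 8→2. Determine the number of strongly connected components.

{4} is an SCC by itself.
{0} is an SCC by itself.
{5} is an SCC by itself.
{3} is an SCC by itself.
{6} is an SCC by itself.
(and 4 more singleton SCCs)
That gives 9 strongly connected components.

9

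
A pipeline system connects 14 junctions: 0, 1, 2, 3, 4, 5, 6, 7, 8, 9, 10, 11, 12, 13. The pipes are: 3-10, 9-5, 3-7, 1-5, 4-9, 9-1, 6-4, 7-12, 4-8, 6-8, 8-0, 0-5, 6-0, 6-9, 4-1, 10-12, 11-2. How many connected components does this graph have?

4

13 is isolated — a component by itself.
Starting from 2 we can reach 2, 11. That is one component of size 2.
Starting from 3 we can reach 3, 7, 10, 12. That is one component of size 4.
Starting from 0 we can reach 0, 1, 4, 5, 6, 8, 9. That is one component of size 7.
Total: 4 components.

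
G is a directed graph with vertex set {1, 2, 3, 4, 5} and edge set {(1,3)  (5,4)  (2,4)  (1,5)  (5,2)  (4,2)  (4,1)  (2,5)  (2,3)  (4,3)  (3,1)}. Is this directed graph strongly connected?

From 2 we can reach every vertex (1, 2, 3, 4, 5), and every vertex can reach 2 (1, 2, 3, 4, 5). So the whole graph is one strongly connected component.

Yes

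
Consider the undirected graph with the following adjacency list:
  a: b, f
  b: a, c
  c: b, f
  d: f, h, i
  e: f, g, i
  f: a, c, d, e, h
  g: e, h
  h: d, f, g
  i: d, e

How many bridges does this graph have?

0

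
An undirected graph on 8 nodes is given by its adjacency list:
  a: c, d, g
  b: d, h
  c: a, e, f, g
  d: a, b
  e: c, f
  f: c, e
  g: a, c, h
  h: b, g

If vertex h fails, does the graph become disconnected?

Deleting h leaves 1 component (was 1) (its neighbors b, g remain connected to each other), so h is not a cut vertex.

No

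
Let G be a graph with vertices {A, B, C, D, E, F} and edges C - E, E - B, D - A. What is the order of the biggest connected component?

F is isolated — a component by itself.
Starting from A we can reach A, D. That is one component of size 2.
Starting from B we can reach B, C, E. That is one component of size 3.
The largest has 3 vertices.

3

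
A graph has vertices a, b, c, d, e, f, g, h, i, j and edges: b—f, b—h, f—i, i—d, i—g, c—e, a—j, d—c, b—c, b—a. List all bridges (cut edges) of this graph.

The edges on the cycle b-f-i-d-c-b are not bridges since each lies on that cycle.
But removing j—a disconnects j from a; removing b—a disconnects b from a; removing c—e disconnects c from e; removing i—g disconnects i from g — these are bridges.
In total 5 edges are bridges.

a-b, a-j, b-h, c-e, g-i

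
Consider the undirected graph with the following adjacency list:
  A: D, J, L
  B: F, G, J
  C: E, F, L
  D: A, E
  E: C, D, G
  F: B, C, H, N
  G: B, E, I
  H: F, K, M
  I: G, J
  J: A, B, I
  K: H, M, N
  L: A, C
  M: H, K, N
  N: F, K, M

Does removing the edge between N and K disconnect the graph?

No

After removing N-K, the path N-M-K still connects them, so the edge is not a bridge.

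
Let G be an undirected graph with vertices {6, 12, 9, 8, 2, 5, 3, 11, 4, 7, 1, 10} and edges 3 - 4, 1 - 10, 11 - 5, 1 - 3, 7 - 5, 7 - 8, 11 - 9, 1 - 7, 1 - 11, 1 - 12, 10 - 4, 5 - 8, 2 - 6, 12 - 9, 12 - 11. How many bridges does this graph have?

1

The edges on the cycle 1-10-4-3-1 are not bridges since each lies on that cycle.
But removing 2 - 6 disconnects 2 from 6 — this is a bridge.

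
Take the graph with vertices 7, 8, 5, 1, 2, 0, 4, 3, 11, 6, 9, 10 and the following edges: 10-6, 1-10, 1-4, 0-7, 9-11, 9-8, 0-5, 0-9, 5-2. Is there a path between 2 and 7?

From 2 we can reach 0, 2, 5, 7, 8, 9, 11, which includes 7.

Yes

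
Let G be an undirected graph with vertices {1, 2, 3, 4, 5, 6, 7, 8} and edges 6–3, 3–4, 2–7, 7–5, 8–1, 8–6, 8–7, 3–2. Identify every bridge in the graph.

The edges on the cycle 8-6-3-2-7-8 are not bridges since each lies on that cycle.
But removing 3–4 disconnects 3 from 4; removing 7–5 disconnects 7 from 5; removing 8–1 disconnects 8 from 1 — these are bridges.

1-8, 3-4, 5-7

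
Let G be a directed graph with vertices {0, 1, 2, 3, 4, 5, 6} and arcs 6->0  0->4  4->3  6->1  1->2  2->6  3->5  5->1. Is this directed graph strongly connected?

Yes

From 3 we can reach every vertex (0, 1, 2, 3, 4, 5, 6), and every vertex can reach 3 (0, 1, 2, 3, 4, 5, 6). So the whole graph is one strongly connected component.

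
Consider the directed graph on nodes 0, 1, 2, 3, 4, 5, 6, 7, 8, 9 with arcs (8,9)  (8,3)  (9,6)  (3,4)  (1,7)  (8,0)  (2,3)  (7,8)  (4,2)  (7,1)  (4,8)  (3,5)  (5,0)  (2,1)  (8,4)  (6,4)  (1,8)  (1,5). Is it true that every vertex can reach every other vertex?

No

There is no directed path from 0 to 9, so the graph is not strongly connected.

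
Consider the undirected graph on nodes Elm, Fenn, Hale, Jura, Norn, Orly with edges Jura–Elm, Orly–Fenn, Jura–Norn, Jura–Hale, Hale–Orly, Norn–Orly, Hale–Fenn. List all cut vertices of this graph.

Removing Jura increases the component count from 1 to 2, so Jura is a cut vertex.
By contrast removing Elm leaves 1 component; it is not a cut vertex. No other vertex is a cut vertex either.

Jura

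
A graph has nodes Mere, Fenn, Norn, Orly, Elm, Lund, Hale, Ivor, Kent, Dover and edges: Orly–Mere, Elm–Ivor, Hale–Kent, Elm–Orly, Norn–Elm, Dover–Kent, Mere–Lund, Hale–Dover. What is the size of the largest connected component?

Fenn is isolated — a component by itself.
Starting from Hale we can reach Hale, Kent, Dover. That is one component of size 3.
Starting from Elm we can reach Elm, Ivor, Lund, Mere, Norn, Orly. That is one component of size 6.
The largest has 6 vertices.

6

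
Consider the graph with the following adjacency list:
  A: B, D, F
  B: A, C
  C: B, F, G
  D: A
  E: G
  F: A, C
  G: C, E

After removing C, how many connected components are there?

With C gone, the remaining components are: {E, G}; {A, B, D, F}.
That is 2 components.

2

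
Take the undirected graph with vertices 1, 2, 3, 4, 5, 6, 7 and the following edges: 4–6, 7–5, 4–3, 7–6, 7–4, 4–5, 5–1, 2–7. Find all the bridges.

The edges on the cycle 7-4-5-7 are not bridges since each lies on that cycle.
But removing 1–5 disconnects 1 from 5; removing 4–3 disconnects 4 from 3; removing 2–7 disconnects 2 from 7 — these are bridges.

1-5, 2-7, 3-4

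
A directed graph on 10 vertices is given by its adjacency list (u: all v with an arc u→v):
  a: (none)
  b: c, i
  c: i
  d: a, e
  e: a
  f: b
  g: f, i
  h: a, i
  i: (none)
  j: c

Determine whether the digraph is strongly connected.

No

There is no directed path from i to j, so the graph is not strongly connected.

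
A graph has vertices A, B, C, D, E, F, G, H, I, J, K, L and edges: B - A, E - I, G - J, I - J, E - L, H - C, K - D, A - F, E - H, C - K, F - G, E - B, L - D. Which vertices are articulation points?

Removing E increases the component count from 1 to 2, so E is a cut vertex.
By contrast removing C leaves 1 component; it is not a cut vertex. No other vertex is a cut vertex either.

E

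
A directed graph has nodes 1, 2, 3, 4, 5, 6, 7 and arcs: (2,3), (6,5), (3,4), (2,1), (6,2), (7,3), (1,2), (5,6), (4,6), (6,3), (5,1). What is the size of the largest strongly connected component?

6

{1, 2, 3, 4, 5, 6} are all mutually reachable — one SCC of size 6.
{7} is an SCC by itself.
The largest has 6 vertices.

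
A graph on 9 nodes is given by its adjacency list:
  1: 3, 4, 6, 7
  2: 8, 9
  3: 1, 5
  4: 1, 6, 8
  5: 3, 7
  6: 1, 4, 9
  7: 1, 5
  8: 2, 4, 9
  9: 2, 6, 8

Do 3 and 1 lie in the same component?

From 3 we can reach 1, 2, 3, 4, 5, 6, 7, 8, 9, which includes 1.

Yes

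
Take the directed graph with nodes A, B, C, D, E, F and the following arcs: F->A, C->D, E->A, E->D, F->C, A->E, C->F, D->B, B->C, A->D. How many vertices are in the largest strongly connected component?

{A, B, C, D, E, F} are all mutually reachable — one SCC of size 6.
The largest has 6 vertices.

6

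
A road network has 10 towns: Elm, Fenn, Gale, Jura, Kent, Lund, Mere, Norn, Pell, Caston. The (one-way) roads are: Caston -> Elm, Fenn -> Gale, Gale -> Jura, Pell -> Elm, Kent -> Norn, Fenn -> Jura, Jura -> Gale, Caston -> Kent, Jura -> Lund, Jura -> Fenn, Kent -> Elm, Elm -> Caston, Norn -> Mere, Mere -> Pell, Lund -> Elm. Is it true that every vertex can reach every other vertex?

There is no directed path from Elm to Gale, so the graph is not strongly connected.

No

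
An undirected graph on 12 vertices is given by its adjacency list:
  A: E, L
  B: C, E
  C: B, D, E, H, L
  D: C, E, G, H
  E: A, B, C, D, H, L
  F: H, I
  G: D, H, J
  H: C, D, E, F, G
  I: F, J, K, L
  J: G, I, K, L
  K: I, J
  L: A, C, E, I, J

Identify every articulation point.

Removing B, for instance, still leaves 1 component. No single vertex removal increases the component count — the graph has no articulation points.

none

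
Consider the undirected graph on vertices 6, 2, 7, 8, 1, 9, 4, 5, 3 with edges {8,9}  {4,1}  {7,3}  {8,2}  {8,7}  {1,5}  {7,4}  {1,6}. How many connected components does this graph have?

1

Starting from 1 we can reach 1, 2, 3, 4, 5, 6, 7, 8, 9. That is one component of size 9.
Total: 1 component.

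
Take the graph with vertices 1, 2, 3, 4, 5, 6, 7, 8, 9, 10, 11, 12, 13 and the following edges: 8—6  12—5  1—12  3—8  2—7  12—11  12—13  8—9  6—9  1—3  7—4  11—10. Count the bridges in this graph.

9

The edges on the cycle 8-6-9-8 are not bridges since each lies on that cycle.
But removing 7—4 disconnects 7 from 4; removing 3—8 disconnects 3 from 8; removing 5—12 disconnects 5 from 12; removing 1—12 disconnects 1 from 12 — these are bridges.
In total 9 edges are bridges.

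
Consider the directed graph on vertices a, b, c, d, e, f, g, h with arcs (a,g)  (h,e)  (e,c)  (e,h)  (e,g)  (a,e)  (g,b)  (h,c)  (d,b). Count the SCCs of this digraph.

7

{e, h} are all mutually reachable — one SCC of size 2.
{a} is an SCC by itself.
{b} is an SCC by itself.
{c} is an SCC by itself.
{d} is an SCC by itself.
(and 2 more singleton SCCs)
That gives 7 strongly connected components.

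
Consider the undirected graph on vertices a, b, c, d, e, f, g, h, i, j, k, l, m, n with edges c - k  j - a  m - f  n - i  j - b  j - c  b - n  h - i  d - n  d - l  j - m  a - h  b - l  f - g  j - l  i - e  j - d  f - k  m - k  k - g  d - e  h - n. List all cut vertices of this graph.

Removing j increases the component count from 1 to 2, so j is a cut vertex.
By contrast removing h leaves 1 component; it is not a cut vertex. No other vertex is a cut vertex either.

j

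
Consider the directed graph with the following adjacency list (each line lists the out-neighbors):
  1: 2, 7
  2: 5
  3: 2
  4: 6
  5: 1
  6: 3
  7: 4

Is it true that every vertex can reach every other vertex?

From 3 we can reach every vertex (1, 2, 3, 4, 5, 6, 7), and every vertex can reach 3 (1, 2, 3, 4, 5, 6, 7). So the whole graph is one strongly connected component.

Yes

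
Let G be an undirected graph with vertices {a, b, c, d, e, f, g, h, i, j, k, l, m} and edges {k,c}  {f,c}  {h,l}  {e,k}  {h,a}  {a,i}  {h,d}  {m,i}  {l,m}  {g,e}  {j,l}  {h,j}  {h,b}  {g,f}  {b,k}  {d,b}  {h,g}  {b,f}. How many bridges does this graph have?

The edges on the cycle h-j-l-h are not bridges since each lies on that cycle.
Every edge lies on some cycle, so there are no bridges.

0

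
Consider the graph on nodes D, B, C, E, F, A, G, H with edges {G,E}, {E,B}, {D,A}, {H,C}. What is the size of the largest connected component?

F is isolated — a component by itself.
Starting from C we can reach C, H. That is one component of size 2.
Starting from A we can reach A, D. That is one component of size 2.
Starting from B we can reach B, E, G. That is one component of size 3.
The largest has 3 vertices.

3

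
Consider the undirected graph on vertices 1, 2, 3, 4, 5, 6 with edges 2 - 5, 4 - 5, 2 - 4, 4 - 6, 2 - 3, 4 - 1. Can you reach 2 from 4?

From 4 we can reach 1, 2, 3, 4, 5, 6, which includes 2.

Yes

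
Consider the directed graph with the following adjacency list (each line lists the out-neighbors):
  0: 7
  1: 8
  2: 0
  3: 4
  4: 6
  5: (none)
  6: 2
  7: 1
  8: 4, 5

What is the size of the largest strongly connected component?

7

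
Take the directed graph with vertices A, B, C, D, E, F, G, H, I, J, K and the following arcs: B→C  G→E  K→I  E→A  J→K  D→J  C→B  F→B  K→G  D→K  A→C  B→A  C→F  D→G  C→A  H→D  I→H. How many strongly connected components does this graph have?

4

{D, H, I, J, K} are all mutually reachable — one SCC of size 5.
{A, B, C, F} are all mutually reachable — one SCC of size 4.
{E} is an SCC by itself.
{G} is an SCC by itself.
That gives 4 strongly connected components.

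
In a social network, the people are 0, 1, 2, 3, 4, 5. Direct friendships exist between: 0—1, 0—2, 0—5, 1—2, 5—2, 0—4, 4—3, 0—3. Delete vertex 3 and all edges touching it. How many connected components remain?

1

With 3 gone, the remaining components are: {0, 1, 2, 4, 5}.
That is 1 component.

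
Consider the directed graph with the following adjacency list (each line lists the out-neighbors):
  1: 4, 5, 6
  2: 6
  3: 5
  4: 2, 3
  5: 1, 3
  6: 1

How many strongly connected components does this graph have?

1

{1, 2, 3, 4, 5, 6} are all mutually reachable — one SCC of size 6.
That gives 1 strongly connected component.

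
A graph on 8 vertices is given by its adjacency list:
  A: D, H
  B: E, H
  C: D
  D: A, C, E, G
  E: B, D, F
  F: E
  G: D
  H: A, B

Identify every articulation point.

D, E

Removing D increases the component count from 1 to 3, so D is a cut vertex.
Removing E increases the component count from 1 to 2, so E is a cut vertex.
By contrast removing A leaves 1 component; it is not a cut vertex. No other vertex is a cut vertex either.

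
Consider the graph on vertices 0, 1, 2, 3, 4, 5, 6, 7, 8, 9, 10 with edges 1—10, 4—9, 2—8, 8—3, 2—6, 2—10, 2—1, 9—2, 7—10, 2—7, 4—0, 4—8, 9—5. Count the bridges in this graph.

The edges on the cycle 2-1-10-2 are not bridges since each lies on that cycle.
But removing 6—2 disconnects 6 from 2; removing 0—4 disconnects 0 from 4; removing 3—8 disconnects 3 from 8; removing 9—5 disconnects 9 from 5 — these are bridges.
That makes 4 bridges.

4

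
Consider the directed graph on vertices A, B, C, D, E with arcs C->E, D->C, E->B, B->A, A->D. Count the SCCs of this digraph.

{A, B, C, D, E} are all mutually reachable — one SCC of size 5.
That gives 1 strongly connected component.

1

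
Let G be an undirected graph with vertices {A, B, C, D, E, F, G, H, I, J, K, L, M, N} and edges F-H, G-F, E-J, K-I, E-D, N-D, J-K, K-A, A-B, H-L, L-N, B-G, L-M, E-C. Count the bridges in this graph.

The edges on the cycle E-J-K-A-B-G-F-H-L-N-D-E are not bridges since each lies on that cycle.
But removing L-M disconnects L from M; removing E-C disconnects E from C; removing K-I disconnects K from I — these are bridges.
That makes 3 bridges.

3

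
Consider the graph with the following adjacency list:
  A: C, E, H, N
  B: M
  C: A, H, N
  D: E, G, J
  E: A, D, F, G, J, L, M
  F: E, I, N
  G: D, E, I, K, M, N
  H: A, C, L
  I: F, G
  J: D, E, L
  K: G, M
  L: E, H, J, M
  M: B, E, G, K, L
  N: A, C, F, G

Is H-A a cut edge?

After removing H-A, the path H-C-A still connects them, so the edge is not a bridge.

No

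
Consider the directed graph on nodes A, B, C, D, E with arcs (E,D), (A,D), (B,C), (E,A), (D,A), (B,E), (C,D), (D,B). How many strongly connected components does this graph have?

1

{A, B, C, D, E} are all mutually reachable — one SCC of size 5.
That gives 1 strongly connected component.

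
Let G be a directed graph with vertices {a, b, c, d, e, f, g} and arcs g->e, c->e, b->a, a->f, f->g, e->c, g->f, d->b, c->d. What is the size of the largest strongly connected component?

7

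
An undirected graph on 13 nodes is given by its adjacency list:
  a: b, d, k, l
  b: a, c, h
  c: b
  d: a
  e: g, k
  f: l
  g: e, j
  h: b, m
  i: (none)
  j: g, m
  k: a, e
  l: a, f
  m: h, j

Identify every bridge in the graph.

a-d, a-l, b-c, f-l

The edges on the cycle g-j-m-h-b-a-k-e-g are not bridges since each lies on that cycle.
But removing l-f disconnects l from f; removing d-a disconnects d from a; removing c-b disconnects c from b; removing l-a disconnects l from a — these are bridges.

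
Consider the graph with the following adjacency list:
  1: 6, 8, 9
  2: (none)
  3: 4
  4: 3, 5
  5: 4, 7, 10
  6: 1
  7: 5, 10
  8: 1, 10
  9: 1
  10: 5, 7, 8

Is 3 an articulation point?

Deleting 3 leaves 2 components (was 2), so 3 is not a cut vertex.

No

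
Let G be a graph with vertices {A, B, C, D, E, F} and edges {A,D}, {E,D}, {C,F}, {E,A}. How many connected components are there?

3

B is isolated — a component by itself.
Starting from C we can reach C, F. That is one component of size 2.
Starting from A we can reach A, D, E. That is one component of size 3.
Total: 3 components.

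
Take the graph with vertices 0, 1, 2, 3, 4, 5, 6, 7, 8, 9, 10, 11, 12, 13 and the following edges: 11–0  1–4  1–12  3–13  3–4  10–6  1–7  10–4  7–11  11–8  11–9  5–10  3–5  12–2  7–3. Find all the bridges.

0-11, 1-12, 10-6, 11-7, 11-8, 11-9, 12-2, 13-3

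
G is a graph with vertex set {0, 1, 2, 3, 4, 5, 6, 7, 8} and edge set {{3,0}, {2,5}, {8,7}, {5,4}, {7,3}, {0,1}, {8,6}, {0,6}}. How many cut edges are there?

3

The edges on the cycle 8-7-3-0-6-8 are not bridges since each lies on that cycle.
But removing 2-5 disconnects 2 from 5; removing 0-1 disconnects 0 from 1; removing 4-5 disconnects 4 from 5 — these are bridges.
That makes 3 bridges.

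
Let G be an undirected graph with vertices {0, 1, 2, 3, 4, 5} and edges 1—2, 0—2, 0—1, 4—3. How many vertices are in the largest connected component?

5 is isolated — a component by itself.
Starting from 3 we can reach 3, 4. That is one component of size 2.
Starting from 0 we can reach 0, 1, 2. That is one component of size 3.
The largest has 3 vertices.

3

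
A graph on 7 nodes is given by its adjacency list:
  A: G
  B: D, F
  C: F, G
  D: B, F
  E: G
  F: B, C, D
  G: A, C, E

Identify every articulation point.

C, F, G

Removing C increases the component count from 1 to 2, so C is a cut vertex.
Removing F increases the component count from 1 to 2, so F is a cut vertex.
Removing G increases the component count from 1 to 3, so G is a cut vertex.
By contrast removing A leaves 1 component; it is not a cut vertex. No other vertex is a cut vertex either.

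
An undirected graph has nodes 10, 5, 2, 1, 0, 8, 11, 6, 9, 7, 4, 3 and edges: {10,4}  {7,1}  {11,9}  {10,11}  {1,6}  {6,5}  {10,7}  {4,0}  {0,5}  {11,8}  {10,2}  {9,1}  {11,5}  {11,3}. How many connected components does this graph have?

Starting from 0 we can reach 0, 1, 2, 3, 4, 5, 6, 7, 8, 9, 10, 11. That is one component of size 12.
Total: 1 component.

1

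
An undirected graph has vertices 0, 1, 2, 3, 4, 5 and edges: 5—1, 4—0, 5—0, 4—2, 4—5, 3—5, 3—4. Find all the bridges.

The edges on the cycle 3-4-5-3 are not bridges since each lies on that cycle.
But removing 5—1 disconnects 5 from 1; removing 2—4 disconnects 2 from 4 — these are bridges.

1-5, 2-4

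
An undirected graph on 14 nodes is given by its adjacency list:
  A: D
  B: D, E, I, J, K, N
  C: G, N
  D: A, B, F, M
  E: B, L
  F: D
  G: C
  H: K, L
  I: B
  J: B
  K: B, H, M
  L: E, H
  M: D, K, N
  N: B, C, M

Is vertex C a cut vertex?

Deleting C raises the number of components from 1 to 2, so C is a cut vertex.

Yes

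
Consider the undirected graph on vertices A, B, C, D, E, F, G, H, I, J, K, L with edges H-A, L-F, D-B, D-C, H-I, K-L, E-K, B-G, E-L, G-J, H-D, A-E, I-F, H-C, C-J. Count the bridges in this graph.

0

The edges on the cycle E-K-L-E are not bridges since each lies on that cycle.
Every edge lies on some cycle, so there are no bridges.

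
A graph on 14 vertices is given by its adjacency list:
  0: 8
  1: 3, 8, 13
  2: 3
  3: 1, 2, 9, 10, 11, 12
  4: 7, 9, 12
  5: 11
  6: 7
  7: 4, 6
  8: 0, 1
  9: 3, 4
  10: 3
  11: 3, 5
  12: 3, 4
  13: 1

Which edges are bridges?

0-8, 1-13, 1-3, 1-8, 10-3, 11-3, 11-5, 2-3, 4-7, 6-7

The edges on the cycle 9-3-12-4-9 are not bridges since each lies on that cycle.
But removing 3-1 disconnects 3 from 1; removing 3-11 disconnects 3 from 11; removing 1-8 disconnects 1 from 8; removing 4-7 disconnects 4 from 7 — these are bridges.
In total 10 edges are bridges.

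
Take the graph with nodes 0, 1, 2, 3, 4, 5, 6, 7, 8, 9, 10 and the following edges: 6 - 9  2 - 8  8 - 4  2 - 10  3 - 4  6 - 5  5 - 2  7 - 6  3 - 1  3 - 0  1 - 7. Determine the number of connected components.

1

Starting from 0 we can reach 0, 1, 2, 3, 4, 5, 6, 7, 8, 9, 10. That is one component of size 11.
Total: 1 component.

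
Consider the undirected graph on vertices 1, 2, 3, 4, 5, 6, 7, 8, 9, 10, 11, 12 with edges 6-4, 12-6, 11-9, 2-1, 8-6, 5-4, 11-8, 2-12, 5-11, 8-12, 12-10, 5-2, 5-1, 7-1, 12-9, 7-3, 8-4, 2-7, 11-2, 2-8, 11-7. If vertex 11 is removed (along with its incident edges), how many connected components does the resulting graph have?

1

With 11 gone, the remaining components are: {1, 2, 3, 4, 5, 6, 7, 8, 9, 10, 12}.
That is 1 component.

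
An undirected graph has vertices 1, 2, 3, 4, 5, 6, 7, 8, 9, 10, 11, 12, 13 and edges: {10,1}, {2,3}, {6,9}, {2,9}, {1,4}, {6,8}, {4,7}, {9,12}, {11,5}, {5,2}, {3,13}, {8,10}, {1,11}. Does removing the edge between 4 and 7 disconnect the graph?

Removing 4—7 leaves no path between 4 and 7: the component count goes from 1 to 2. So it is a bridge.

Yes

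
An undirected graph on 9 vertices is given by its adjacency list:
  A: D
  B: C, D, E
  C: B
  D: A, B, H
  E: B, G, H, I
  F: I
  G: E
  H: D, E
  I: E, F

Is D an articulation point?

Deleting D raises the number of components from 1 to 2, so D is a cut vertex.

Yes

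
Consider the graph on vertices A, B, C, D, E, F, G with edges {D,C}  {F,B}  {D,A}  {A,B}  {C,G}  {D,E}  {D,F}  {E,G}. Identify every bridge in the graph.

none

The edges on the cycle D-E-G-C-D are not bridges since each lies on that cycle.
Every edge lies on some cycle, so there are no bridges.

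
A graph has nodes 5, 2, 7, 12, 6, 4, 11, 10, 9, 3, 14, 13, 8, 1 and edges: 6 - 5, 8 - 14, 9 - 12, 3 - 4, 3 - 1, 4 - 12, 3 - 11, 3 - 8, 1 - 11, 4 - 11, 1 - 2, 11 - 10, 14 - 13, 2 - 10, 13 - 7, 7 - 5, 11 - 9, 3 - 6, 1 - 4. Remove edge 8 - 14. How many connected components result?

1

8 and 14 are still connected via 8-3-6-5-7-13-14, so the component count stays at 1.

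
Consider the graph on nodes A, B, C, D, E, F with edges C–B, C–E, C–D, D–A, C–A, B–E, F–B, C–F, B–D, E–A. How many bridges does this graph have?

0

The edges on the cycle C-F-B-E-C are not bridges since each lies on that cycle.
Every edge lies on some cycle, so there are no bridges.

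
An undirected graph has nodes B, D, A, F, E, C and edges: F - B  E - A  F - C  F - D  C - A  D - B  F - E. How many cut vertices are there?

1

Removing F increases the component count from 1 to 2, so F is a cut vertex.
By contrast removing E leaves 1 component; it is not a cut vertex. No other vertex is a cut vertex either.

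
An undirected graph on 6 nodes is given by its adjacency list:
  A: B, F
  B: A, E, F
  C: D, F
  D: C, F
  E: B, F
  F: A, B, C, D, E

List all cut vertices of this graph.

F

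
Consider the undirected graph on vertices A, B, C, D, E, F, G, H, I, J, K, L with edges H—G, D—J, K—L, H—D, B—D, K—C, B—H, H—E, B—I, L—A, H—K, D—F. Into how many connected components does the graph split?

1

Starting from A we can reach A, B, C, D, E, F, G, H, I, J, K, L. That is one component of size 12.
Total: 1 component.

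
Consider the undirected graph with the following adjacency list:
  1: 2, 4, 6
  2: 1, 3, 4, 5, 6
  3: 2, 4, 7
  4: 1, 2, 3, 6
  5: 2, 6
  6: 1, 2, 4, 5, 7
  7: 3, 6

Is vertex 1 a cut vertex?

No

Deleting 1 leaves 1 component (was 1) (its neighbors 2, 4, 6 remain connected to each other), so 1 is not a cut vertex.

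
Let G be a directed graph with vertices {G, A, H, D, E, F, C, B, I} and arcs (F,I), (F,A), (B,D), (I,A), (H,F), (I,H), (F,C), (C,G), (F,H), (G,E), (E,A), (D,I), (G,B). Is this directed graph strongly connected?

No

There is no directed path from A to F, so the graph is not strongly connected.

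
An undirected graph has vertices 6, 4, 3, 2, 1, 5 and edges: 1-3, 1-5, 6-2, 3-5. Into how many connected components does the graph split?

3

4 is isolated — a component by itself.
Starting from 2 we can reach 2, 6. That is one component of size 2.
Starting from 1 we can reach 1, 3, 5. That is one component of size 3.
Total: 3 components.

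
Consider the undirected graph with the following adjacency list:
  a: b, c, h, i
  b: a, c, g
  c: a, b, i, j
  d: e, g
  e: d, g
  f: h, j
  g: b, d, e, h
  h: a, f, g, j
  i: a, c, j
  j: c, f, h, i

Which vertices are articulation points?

Removing g increases the component count from 1 to 2, so g is a cut vertex.
By contrast removing i leaves 1 component; it is not a cut vertex. No other vertex is a cut vertex either.

g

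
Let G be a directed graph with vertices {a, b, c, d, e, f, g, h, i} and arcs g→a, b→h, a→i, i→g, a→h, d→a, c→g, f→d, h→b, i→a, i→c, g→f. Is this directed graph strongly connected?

No

There is no directed path from g to e, so the graph is not strongly connected.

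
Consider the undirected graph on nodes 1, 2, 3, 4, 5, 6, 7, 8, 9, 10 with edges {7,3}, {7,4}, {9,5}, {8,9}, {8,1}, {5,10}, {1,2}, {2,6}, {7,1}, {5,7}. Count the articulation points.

4

Removing 1 increases the component count from 1 to 2, so 1 is a cut vertex.
Removing 2 increases the component count from 1 to 2, so 2 is a cut vertex.
Removing 5 increases the component count from 1 to 2, so 5 is a cut vertex.
Likewise 7 is a cut vertex.
By contrast removing 10 leaves 1 component; it is not a cut vertex. No other vertex is a cut vertex either.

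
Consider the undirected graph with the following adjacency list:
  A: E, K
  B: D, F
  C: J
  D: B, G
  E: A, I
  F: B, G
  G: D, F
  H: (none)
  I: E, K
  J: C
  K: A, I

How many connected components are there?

4

H is isolated — a component by itself.
Starting from C we can reach C, J. That is one component of size 2.
Starting from B we can reach B, D, F, G. That is one component of size 4.
Starting from A we can reach A, E, I, K. That is one component of size 4.
Total: 4 components.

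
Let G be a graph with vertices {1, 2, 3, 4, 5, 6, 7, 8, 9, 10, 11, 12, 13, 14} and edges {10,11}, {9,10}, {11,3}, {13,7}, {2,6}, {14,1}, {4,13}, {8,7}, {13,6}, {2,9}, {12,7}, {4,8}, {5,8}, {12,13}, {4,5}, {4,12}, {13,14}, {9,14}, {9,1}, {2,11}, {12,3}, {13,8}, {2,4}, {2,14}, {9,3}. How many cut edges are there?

0

The edges on the cycle 4-5-8-4 are not bridges since each lies on that cycle.
Every edge lies on some cycle, so there are no bridges.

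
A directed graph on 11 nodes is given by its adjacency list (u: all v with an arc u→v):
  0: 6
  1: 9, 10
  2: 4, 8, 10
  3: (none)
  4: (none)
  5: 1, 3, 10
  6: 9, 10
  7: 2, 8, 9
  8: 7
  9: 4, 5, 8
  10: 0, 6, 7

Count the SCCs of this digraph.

{0, 1, 2, 5, 6, 7, 8, 9, 10} are all mutually reachable — one SCC of size 9.
{4} is an SCC by itself.
{3} is an SCC by itself.
That gives 3 strongly connected components.

3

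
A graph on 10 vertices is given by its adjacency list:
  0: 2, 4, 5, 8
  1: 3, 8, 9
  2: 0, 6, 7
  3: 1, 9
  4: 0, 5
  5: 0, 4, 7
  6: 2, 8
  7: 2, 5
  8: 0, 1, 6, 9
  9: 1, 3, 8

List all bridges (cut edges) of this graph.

none

The edges on the cycle 8-1-3-9-8 are not bridges since each lies on that cycle.
Every edge lies on some cycle, so there are no bridges.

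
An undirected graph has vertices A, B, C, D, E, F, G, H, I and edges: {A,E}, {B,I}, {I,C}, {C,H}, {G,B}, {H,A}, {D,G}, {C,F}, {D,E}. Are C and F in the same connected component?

Yes

From C we can reach A, B, C, D, E, F, G, H, I, which includes F.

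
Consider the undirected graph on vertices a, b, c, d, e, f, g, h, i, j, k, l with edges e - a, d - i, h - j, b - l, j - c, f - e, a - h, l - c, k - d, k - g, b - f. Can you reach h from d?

No

The component containing d is {d, g, i, k}, and h is not in it.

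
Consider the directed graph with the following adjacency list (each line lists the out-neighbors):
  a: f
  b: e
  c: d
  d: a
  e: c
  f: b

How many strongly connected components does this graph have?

1

{a, b, c, d, e, f} are all mutually reachable — one SCC of size 6.
That gives 1 strongly connected component.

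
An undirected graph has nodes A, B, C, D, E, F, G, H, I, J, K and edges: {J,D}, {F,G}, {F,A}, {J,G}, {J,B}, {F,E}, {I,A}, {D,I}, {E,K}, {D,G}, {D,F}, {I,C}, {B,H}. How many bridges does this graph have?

5

The edges on the cycle D-F-G-D are not bridges since each lies on that cycle.
But removing B-H disconnects B from H; removing J-B disconnects J from B; removing F-E disconnects F from E; removing K-E disconnects K from E — these are bridges.
In total 5 edges are bridges.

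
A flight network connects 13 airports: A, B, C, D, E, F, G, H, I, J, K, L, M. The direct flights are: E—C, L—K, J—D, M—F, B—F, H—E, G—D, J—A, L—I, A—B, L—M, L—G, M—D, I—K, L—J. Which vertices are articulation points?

Removing E increases the component count from 2 to 3, so E is a cut vertex.
Removing L increases the component count from 2 to 3, so L is a cut vertex.
By contrast removing H leaves 2 components; it is not a cut vertex. No other vertex is a cut vertex either.

E, L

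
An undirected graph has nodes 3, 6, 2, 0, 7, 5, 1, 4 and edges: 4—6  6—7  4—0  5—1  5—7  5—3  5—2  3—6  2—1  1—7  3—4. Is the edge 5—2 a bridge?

After removing 5—2, the path 5-1-2 still connects them, so the edge is not a bridge.

No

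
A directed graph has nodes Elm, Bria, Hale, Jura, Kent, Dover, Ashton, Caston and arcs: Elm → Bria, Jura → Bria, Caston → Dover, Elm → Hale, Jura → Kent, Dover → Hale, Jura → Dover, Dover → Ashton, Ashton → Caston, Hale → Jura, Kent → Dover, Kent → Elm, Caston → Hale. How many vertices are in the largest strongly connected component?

{Elm, Hale, Jura, Kent, Dover, Ashton, Caston} are all mutually reachable — one SCC of size 7.
{Bria} is an SCC by itself.
The largest has 7 vertices.

7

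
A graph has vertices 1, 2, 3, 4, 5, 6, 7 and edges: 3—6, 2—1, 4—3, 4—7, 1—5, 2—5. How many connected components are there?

Starting from 1 we can reach 1, 2, 5. That is one component of size 3.
Starting from 3 we can reach 3, 4, 6, 7. That is one component of size 4.
Total: 2 components.

2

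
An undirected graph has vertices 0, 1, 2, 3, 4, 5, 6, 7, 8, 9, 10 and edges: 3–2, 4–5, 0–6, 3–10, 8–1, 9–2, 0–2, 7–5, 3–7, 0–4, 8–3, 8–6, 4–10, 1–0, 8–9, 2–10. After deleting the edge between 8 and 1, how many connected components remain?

1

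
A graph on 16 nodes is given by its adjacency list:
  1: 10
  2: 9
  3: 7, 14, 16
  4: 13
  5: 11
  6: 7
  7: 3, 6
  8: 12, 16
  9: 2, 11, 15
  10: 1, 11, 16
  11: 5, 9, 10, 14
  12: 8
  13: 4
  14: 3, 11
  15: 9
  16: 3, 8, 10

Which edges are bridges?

The edges on the cycle 10-11-14-3-16-10 are not bridges since each lies on that cycle.
But removing 16-8 disconnects 16 from 8; removing 11-5 disconnects 11 from 5; removing 11-9 disconnects 11 from 9; removing 15-9 disconnects 15 from 9 — these are bridges.
In total 10 edges are bridges.

1-10, 11-5, 11-9, 12-8, 13-4, 15-9, 16-8, 2-9, 3-7, 6-7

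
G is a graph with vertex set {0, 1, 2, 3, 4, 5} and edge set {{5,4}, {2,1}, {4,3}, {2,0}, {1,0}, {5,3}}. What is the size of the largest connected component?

Starting from 3 we can reach 3, 4, 5. That is one component of size 3.
Starting from 0 we can reach 0, 1, 2. That is one component of size 3.
The largest has 3 vertices.

3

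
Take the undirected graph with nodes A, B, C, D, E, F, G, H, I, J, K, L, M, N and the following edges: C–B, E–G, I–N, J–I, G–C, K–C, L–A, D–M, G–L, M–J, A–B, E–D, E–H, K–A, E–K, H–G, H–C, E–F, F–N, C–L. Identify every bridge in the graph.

none

The edges on the cycle E-D-M-J-I-N-F-E are not bridges since each lies on that cycle.
Every edge lies on some cycle, so there are no bridges.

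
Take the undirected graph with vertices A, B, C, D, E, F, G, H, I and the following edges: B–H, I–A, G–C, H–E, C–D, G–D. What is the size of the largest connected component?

F is isolated — a component by itself.
Starting from A we can reach A, I. That is one component of size 2.
Starting from C we can reach C, D, G. That is one component of size 3.
Starting from B we can reach B, E, H. That is one component of size 3.
The largest has 3 vertices.

3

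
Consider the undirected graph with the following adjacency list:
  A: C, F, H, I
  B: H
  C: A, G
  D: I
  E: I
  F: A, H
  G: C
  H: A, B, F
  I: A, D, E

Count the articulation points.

4

Removing A increases the component count from 1 to 3, so A is a cut vertex.
Removing C increases the component count from 1 to 2, so C is a cut vertex.
Removing H increases the component count from 1 to 2, so H is a cut vertex.
Likewise I is a cut vertex.
By contrast removing F leaves 1 component; it is not a cut vertex. No other vertex is a cut vertex either.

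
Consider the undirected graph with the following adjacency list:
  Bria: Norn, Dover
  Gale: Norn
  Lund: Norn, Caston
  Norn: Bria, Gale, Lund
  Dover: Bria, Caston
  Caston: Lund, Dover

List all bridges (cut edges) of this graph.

Gale-Norn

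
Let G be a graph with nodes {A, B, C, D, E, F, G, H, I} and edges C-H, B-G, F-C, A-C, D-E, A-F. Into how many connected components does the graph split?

I is isolated — a component by itself.
Starting from D we can reach D, E. That is one component of size 2.
Starting from B we can reach B, G. That is one component of size 2.
Starting from A we can reach A, C, F, H. That is one component of size 4.
Total: 4 components.

4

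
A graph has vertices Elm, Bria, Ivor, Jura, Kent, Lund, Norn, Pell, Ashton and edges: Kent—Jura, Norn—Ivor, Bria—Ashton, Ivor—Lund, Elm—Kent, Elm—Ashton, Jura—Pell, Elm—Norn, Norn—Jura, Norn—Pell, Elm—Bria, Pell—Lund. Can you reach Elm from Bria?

Yes

From Bria we can reach Elm, Bria, Ivor, Jura, Kent, Lund, Norn, Pell, Ashton, which includes Elm.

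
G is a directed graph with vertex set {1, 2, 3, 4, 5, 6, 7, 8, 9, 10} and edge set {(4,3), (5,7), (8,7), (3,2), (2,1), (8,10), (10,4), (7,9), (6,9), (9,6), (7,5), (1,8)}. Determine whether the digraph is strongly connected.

There is no directed path from 6 to 4, so the graph is not strongly connected.

No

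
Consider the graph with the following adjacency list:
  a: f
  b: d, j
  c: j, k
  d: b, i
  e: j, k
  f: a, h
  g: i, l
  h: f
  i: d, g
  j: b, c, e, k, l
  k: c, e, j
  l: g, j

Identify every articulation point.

Removing f increases the component count from 2 to 3, so f is a cut vertex.
Removing j increases the component count from 2 to 3, so j is a cut vertex.
By contrast removing g leaves 2 components; it is not a cut vertex. No other vertex is a cut vertex either.

f, j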